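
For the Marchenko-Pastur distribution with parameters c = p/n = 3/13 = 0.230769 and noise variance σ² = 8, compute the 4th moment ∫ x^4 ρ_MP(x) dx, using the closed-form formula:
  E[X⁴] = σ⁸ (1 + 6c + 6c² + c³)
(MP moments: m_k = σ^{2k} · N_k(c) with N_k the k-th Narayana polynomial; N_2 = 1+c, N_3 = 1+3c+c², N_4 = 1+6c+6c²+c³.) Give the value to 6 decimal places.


E[X⁴] = σ⁸ (1 + 6c + 6c² + c³) (fourth MP moment). With σ² = 8 (so σ⁸ = 4096) and c = 3/13 = 0.230769: E[X⁴] = 4096 · (1 + 6·0.230769 + 6·(0.230769)² + (0.230769)³) = 4096 · 2.716431.

So E[X^4] = 11126.503414.


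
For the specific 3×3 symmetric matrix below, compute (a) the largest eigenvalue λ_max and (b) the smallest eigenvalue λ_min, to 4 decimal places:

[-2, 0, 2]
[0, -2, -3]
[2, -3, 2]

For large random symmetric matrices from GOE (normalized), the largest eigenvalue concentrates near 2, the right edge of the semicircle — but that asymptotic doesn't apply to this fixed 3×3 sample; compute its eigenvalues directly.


Since M is real symmetric, all three eigenvalues are real; they are the roots of det(λI − M) = λ³ − (tr M) λ² + s λ − det M, where s is the sum of the principal 2×2 minors.
tr M = -2 + (-2) + 2 = -2.
s = ((-2)·(-2) − 0²) + ((-2)·2 − 2²) + ((-2)·2 − (-3)²) = 4 + (-8) + (-13) = -17.
det M (expand along row 1) = (-2)·(-13) − 0·6 + 2·4 = 34.
Characteristic polynomial: λ³ + 2λ² − 17λ − 34 = 0.
Substitute λ = y + (tr M)/3 = y − 0.666667 to remove the quadratic term: y³ + p·y + q = 0 with p = s − (tr M)²/3 = -18.333333 and q = −2(tr M)³/27 + (tr M)·s/3 − det M = -22.074074.
Three real roots ⇒ use the trigonometric (Viète) form: r = 2√(−p/3) = 4.944132, φ = arccos(3q/(p·r)) = arccos(0.730587) = 0.751614 rad.
y_k = r·cos(φ/3 − 2πk/3) for k = 0, 1, 2 gives y = 4.789772, -1.333333, -3.456439.
λ_k = y_k − 0.666667 gives λ = 4.1231, -2.0000, -4.1231 (check: the sum is -2.0000 = tr M).

Hence λ_max = 4.1231 and λ_min = -4.1231.


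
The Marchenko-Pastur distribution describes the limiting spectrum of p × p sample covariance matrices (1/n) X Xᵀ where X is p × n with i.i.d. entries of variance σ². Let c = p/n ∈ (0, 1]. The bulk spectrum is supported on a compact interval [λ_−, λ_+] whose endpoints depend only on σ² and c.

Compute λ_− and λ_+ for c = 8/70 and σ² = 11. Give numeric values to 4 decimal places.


c = 8/70 = 0.114286; √c = 0.338062.
λ_− = σ² (1 − √c)² = 11 · (1 − 0.338062)² = 11 · (0.661938)² = 4.819785.
λ_+ = σ² (1 + √c)² = 11 · (1 + 0.338062)² = 11 · (1.338062)² = 19.694500.

Rounded to 4 decimal places: λ_− ≈ 4.8198, λ_+ ≈ 19.6945.


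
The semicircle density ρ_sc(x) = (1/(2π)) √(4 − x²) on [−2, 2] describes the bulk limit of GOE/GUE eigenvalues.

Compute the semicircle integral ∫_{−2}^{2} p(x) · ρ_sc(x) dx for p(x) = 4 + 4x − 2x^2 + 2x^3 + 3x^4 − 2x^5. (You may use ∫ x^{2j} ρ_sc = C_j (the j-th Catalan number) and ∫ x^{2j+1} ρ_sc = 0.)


Write p(x) = Σ a_i x^i, split into monomials and integrate each against ρ_sc separately.
Using ∫ x^{2j} ρ_sc = C_j = (1/(j+1)) C(2j, j) (Catalan numbers) and ∫ x^{2j+1} ρ_sc = 0 (odd monomials vanish by symmetry):
  i = 0 (even): a_0 · C_{0} = 4 · 1 = 4
  i = 1 (odd): ∫ x^1 ρ_sc = 0 (vanishes)
  i = 2 (even): a_2 · C_{1} = -2 · 1 = -2
  i = 3 (odd): ∫ x^3 ρ_sc = 0 (vanishes)
  i = 4 (even): a_4 · C_{2} = 3 · 2 = 6
  i = 5 (odd): ∫ x^5 ρ_sc = 0 (vanishes)

Summing the contributions: ∫_{−2}^{2} p(x) ρ_sc(x) dx = 4 + (-2) + 6 = 8.


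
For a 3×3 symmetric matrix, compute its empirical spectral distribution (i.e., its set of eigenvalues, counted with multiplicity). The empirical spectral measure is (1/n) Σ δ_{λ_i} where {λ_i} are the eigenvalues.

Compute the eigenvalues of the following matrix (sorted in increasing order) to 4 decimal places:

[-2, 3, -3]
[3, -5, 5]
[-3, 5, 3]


Since M is real symmetric, all three eigenvalues are real; they are the roots of det(λI − M) = λ³ − (tr M) λ² + s λ − det M, where s is the sum of the principal 2×2 minors.
tr M = -2 + (-5) + 3 = -4.
s = ((-2)·(-5) − 3²) + ((-2)·3 − (-3)²) + ((-5)·3 − 5²) = 1 + (-15) + (-40) = -54.
det M (expand along row 1) = (-2)·(-40) − 3·24 + (-3)·0 = 8.
Characteristic polynomial: λ³ + 4λ² − 54λ − 8 = 0.
Substitute λ = y + (tr M)/3 = y − 1.333333 to remove the quadratic term: y³ + p·y + q = 0 with p = s − (tr M)²/3 = -59.333333 and q = −2(tr M)³/27 + (tr M)·s/3 − det M = 68.740741.
Three real roots ⇒ use the trigonometric (Viète) form: r = 2√(−p/3) = 8.894443, φ = arccos(3q/(p·r)) = arccos(-0.390767) = 1.972261 rad.
y_k = r·cos(φ/3 − 2πk/3) for k = 0, 1, 2 gives y = 7.040585, 1.186719, -8.227304.
λ_k = y_k − 1.333333 gives λ = 5.7073, -0.1466, -9.5606 (check: the sum is -4.0000 = tr M).

Eigenvalues sorted in increasing order: [-9.5606, -0.1466, 5.7073].


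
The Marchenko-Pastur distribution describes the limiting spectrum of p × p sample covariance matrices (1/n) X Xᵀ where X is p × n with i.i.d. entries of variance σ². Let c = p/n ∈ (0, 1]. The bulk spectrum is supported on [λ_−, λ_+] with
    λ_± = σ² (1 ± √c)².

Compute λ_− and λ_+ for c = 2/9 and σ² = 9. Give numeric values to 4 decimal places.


c = 2/9 = 0.222222; √c = 0.471405.
λ_− = σ² (1 − √c)² = 9 · (1 − 0.471405)² = 9 · (0.528595)² = 2.514719.
λ_+ = σ² (1 + √c)² = 9 · (1 + 0.471405)² = 9 · (1.471405)² = 19.485281.

Rounded to 4 decimal places: λ_− ≈ 2.5147, λ_+ ≈ 19.4853.


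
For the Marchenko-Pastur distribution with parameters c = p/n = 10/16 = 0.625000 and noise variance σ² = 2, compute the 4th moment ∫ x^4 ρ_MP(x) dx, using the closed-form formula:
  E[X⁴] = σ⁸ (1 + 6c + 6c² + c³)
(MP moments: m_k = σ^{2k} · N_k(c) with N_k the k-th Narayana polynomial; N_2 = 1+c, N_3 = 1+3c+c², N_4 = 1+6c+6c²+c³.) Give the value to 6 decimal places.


E[X⁴] = σ⁸ (1 + 6c + 6c² + c³) (fourth MP moment). With σ² = 2 (so σ⁸ = 16) and c = 10/16 = 0.625000: E[X⁴] = 16 · (1 + 6·0.625000 + 6·(0.625000)² + (0.625000)³) = 16 · 7.337891.

So E[X^4] = 117.406250.


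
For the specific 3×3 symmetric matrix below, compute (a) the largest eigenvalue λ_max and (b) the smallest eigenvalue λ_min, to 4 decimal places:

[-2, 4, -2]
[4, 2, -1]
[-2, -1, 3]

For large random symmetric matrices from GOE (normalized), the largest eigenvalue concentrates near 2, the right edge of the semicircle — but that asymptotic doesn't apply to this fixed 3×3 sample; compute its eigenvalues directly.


Since M is real symmetric, all three eigenvalues are real; they are the roots of det(λI − M) = λ³ − (tr M) λ² + s λ − det M, where s is the sum of the principal 2×2 minors.
tr M = -2 + 2 + 3 = 3.
s = ((-2)·2 − 4²) + ((-2)·3 − (-2)²) + (2·3 − (-1)²) = -20 + (-10) + 5 = -25.
det M (expand along row 1) = (-2)·5 − 4·10 + (-2)·0 = -50.
Characteristic polynomial: λ³ − 3λ² − 25λ + 50 = 0.
Substitute λ = y + (tr M)/3 = y + 1.000000 to remove the quadratic term: y³ + p·y + q = 0 with p = s − (tr M)²/3 = -28.000000 and q = −2(tr M)³/27 + (tr M)·s/3 − det M = 23.000000.
Three real roots ⇒ use the trigonometric (Viète) form: r = 2√(−p/3) = 6.110101, φ = arccos(3q/(p·r)) = arccos(-0.403313) = 1.985931 rad.
y_k = r·cos(φ/3 − 2πk/3) for k = 0, 1, 2 gives y = 4.819516, 0.842810, -5.662326.
λ_k = y_k + 1.000000 gives λ = 5.8195, 1.8428, -4.6623 (check: the sum is 3.0000 = tr M).

Hence λ_max = 5.8195 and λ_min = -4.6623.


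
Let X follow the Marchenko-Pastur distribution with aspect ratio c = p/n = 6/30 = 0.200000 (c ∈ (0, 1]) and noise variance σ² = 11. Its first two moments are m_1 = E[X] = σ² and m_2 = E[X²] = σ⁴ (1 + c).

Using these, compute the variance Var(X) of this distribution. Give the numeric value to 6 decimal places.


m_1 = E[X] = σ² = 11, so m_1² = 121.
m_2 = E[X²] = σ⁴ (1 + c) = 121 · (1 + 0.200000) = 121 · 1.200000 = 145.200000.
(Note m_2 − m_1² simplifies to c · σ⁴ = 0.200000 · 121.)

Var(X) = m_2 − m_1² = 145.200000 − 121 = 24.200000.


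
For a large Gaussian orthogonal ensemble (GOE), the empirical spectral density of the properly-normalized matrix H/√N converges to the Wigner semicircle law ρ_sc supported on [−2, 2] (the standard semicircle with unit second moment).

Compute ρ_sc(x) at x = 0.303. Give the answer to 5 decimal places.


ρ_sc(x) = (1/(2π)) √(4 − x²). With x = 0.303:
  4 − x² = 4 − (0.303)² = 4 − 0.091809 = 3.908191.
  √(4 − x²) = 1.976915.
  1/(2π) = 0.159155.
  ρ_sc(0.303) = 0.159155 · 1.976915 = 0.314636.

Rounded to 5 decimal places: ρ_sc(0.303) ≈ 0.31464.


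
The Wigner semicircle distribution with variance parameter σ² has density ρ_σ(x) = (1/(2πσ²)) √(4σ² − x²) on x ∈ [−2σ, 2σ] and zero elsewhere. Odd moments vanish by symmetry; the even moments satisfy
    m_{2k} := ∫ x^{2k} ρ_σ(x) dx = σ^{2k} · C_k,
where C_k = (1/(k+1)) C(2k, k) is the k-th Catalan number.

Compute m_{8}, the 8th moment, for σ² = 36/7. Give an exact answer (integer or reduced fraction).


By the scaled semicircle moment identity, m_{2k} = σ^{2k} · C_k with k = 4.
C_4 = (1/(k+1)) · C(2k, k) = (1/5) · C(8, 4) = (1/5) · 70 = 14.
σ^{2k} = (σ²)^k = (36/7)^4 = 1679616/2401.

Therefore m_{8} = σ^{8} · C_4 = (1679616/2401) · 14 = 3359232/343.


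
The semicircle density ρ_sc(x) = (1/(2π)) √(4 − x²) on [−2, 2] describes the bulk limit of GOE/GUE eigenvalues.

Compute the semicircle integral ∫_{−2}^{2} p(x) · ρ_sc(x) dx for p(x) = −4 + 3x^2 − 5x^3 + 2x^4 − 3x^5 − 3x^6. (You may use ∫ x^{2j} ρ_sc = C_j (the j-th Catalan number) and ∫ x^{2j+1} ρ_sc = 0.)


Write p(x) = Σ a_i x^i, split into monomials and integrate each against ρ_sc separately.
Using ∫ x^{2j} ρ_sc = C_j = (1/(j+1)) C(2j, j) (Catalan numbers) and ∫ x^{2j+1} ρ_sc = 0 (odd monomials vanish by symmetry):
  i = 0 (even): a_0 · C_{0} = -4 · 1 = -4
  i = 2 (even): a_2 · C_{1} = 3 · 1 = 3
  i = 3 (odd): ∫ x^3 ρ_sc = 0 (vanishes)
  i = 4 (even): a_4 · C_{2} = 2 · 2 = 4
  i = 5 (odd): ∫ x^5 ρ_sc = 0 (vanishes)
  i = 6 (even): a_6 · C_{3} = -3 · 5 = -15

Summing the contributions: ∫_{−2}^{2} p(x) ρ_sc(x) dx = (-4) + 3 + 4 + (-15) = -12.


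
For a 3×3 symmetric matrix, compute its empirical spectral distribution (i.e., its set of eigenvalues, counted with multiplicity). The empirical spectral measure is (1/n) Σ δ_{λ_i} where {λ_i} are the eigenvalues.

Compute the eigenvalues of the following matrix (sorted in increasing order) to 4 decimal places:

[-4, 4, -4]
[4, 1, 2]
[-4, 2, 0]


Since M is real symmetric, all three eigenvalues are real; they are the roots of det(λI − M) = λ³ − (tr M) λ² + s λ − det M, where s is the sum of the principal 2×2 minors.
tr M = -4 + 1 + 0 = -3.
s = ((-4)·1 − 4²) + ((-4)·0 − (-4)²) + (1·0 − 2²) = -20 + (-16) + (-4) = -40.
det M (expand along row 1) = (-4)·(-4) − 4·8 + (-4)·12 = -64.
Characteristic polynomial: λ³ + 3λ² − 40λ + 64 = 0.
Substitute λ = y + (tr M)/3 = y − 1.000000 to remove the quadratic term: y³ + p·y + q = 0 with p = s − (tr M)²/3 = -43.000000 and q = −2(tr M)³/27 + (tr M)·s/3 − det M = 106.000000.
Three real roots ⇒ use the trigonometric (Viète) form: r = 2√(−p/3) = 7.571878, φ = arccos(3q/(p·r)) = arccos(-0.976686) = 2.925237 rad.
y_k = r·cos(φ/3 − 2πk/3) for k = 0, 1, 2 gives y = 4.248601, 3.303594, -7.552195.
λ_k = y_k − 1.000000 gives λ = 3.2486, 2.3036, -8.5522 (check: the sum is -3.0000 = tr M).

Eigenvalues sorted in increasing order: [-8.5522, 2.3036, 3.2486].


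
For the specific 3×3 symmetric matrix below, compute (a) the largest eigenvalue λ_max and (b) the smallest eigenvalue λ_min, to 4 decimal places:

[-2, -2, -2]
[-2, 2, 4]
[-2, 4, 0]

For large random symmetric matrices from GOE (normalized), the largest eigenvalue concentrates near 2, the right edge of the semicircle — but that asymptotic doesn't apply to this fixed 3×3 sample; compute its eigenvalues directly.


Since M is real symmetric, all three eigenvalues are real; they are the roots of det(λI − M) = λ³ − (tr M) λ² + s λ − det M, where s is the sum of the principal 2×2 minors.
tr M = -2 + 2 + 0 = 0.
s = ((-2)·2 − (-2)²) + ((-2)·0 − (-2)²) + (2·0 − 4²) = -8 + (-4) + (-16) = -28.
det M (expand along row 1) = (-2)·(-16) − (-2)·8 + (-2)·(-4) = 56.
Characteristic polynomial: λ³ − 28λ − 56 = 0.
Substitute λ = y + (tr M)/3 = y + 0.000000 to remove the quadratic term: y³ + p·y + q = 0 with p = s − (tr M)²/3 = -28.000000 and q = −2(tr M)³/27 + (tr M)·s/3 − det M = -56.000000.
Three real roots ⇒ use the trigonometric (Viète) form: r = 2√(−p/3) = 6.110101, φ = arccos(3q/(p·r)) = arccos(0.981981) = 0.190126 rad.
y_k = r·cos(φ/3 − 2πk/3) for k = 0, 1, 2 gives y = 6.097835, -2.713792, -3.384043.
λ_k = y_k + 0.000000 gives λ = 6.0978, -2.7138, -3.3840 (check: the sum is 0.0000 = tr M).

Hence λ_max = 6.0978 and λ_min = -3.3840.


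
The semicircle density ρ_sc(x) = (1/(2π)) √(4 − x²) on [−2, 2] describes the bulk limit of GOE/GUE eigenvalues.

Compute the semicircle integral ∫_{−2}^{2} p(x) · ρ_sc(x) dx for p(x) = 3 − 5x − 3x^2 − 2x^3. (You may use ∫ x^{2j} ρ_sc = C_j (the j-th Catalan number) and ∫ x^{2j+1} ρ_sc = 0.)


Write p(x) = Σ a_i x^i, split into monomials and integrate each against ρ_sc separately.
Using ∫ x^{2j} ρ_sc = C_j = (1/(j+1)) C(2j, j) (Catalan numbers) and ∫ x^{2j+1} ρ_sc = 0 (odd monomials vanish by symmetry):
  i = 0 (even): a_0 · C_{0} = 3 · 1 = 3
  i = 1 (odd): ∫ x^1 ρ_sc = 0 (vanishes)
  i = 2 (even): a_2 · C_{1} = -3 · 1 = -3
  i = 3 (odd): ∫ x^3 ρ_sc = 0 (vanishes)

Summing the contributions: ∫_{−2}^{2} p(x) ρ_sc(x) dx = 3 + (-3) = 0.


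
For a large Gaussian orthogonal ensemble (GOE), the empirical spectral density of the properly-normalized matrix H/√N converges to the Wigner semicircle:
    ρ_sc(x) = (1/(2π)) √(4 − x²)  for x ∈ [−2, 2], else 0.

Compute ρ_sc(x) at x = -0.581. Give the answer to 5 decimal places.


ρ_sc(x) = (1/(2π)) √(4 − x²). With x = -0.581:
  4 − x² = 4 − (-0.581)² = 4 − 0.337561 = 3.662439.
  √(4 − x²) = 1.913750.
  1/(2π) = 0.159155.
  ρ_sc(-0.581) = 0.159155 · 1.913750 = 0.304583.

Rounded to 5 decimal places: ρ_sc(-0.581) ≈ 0.30458.


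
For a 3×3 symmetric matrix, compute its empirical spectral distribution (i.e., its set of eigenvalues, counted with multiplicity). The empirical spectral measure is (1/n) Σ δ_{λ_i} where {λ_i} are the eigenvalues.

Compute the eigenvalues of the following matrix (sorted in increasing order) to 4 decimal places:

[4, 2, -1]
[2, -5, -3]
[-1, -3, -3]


Since M is real symmetric, all three eigenvalues are real; they are the roots of det(λI − M) = λ³ − (tr M) λ² + s λ − det M, where s is the sum of the principal 2×2 minors.
tr M = 4 + (-5) + (-3) = -4.
s = (4·(-5) − 2²) + (4·(-3) − (-1)²) + ((-5)·(-3) − (-3)²) = -24 + (-13) + 6 = -31.
det M (expand along row 1) = 4·6 − 2·(-9) + (-1)·(-11) = 53.
Characteristic polynomial: λ³ + 4λ² − 31λ − 53 = 0.
Substitute λ = y + (tr M)/3 = y − 1.333333 to remove the quadratic term: y³ + p·y + q = 0 with p = s − (tr M)²/3 = -36.333333 and q = −2(tr M)³/27 + (tr M)·s/3 − det M = -6.925926.
Three real roots ⇒ use the trigonometric (Viète) form: r = 2√(−p/3) = 6.960204, φ = arccos(3q/(p·r)) = arccos(0.082162) = 1.488541 rad.
y_k = r·cos(φ/3 − 2πk/3) for k = 0, 1, 2 gives y = 6.120855, -0.190813, -5.930042.
λ_k = y_k − 1.333333 gives λ = 4.7875, -1.5241, -7.2634 (check: the sum is -4.0000 = tr M).

Eigenvalues sorted in increasing order: [-7.2634, -1.5241, 4.7875].


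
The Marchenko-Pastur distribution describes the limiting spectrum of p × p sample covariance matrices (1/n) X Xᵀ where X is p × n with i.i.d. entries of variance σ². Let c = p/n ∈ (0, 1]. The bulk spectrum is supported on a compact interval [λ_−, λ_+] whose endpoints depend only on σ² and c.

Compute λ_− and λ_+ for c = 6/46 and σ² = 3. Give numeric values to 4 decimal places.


c = 6/46 = 0.130435; √c = 0.361158.
λ_− = σ² (1 − √c)² = 3 · (1 − 0.361158)² = 3 · (0.638842)² = 1.224359.
λ_+ = σ² (1 + √c)² = 3 · (1 + 0.361158)² = 3 · (1.361158)² = 5.558250.

Rounded to 4 decimal places: λ_− ≈ 1.2244, λ_+ ≈ 5.5582.


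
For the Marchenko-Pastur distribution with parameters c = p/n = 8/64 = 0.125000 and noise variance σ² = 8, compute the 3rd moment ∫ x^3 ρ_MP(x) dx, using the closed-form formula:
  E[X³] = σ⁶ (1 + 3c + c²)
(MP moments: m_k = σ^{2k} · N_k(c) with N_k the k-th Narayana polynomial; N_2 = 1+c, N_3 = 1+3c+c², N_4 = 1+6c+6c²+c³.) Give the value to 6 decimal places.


E[X³] = σ⁶ (1 + 3c + c²) (third MP moment). With σ² = 8 (so σ⁶ = 512) and c = 8/64 = 0.125000: E[X³] = 512 · (1 + 3·0.125000 + (0.125000)²) = 512 · 1.390625.

So E[X^3] = 712.000000.


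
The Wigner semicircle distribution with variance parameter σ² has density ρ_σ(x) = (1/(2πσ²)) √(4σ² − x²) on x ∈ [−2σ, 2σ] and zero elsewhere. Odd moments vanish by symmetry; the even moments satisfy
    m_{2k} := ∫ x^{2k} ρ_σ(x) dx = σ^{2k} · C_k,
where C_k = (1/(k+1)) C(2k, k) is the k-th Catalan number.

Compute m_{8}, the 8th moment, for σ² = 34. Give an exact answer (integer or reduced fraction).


By the scaled semicircle moment identity, m_{2k} = σ^{2k} · C_k with k = 4.
C_4 = (1/(k+1)) · C(2k, k) = (1/5) · C(8, 4) = (1/5) · 70 = 14.
σ^{2k} = (σ²)^k = (34)^4 = 1336336.

Therefore m_{8} = σ^{8} · C_4 = 1336336 · 14 = 18708704.


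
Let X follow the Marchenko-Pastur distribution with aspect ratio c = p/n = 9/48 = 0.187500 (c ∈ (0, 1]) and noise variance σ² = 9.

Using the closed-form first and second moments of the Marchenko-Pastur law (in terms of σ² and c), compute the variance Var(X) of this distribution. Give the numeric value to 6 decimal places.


Recall the MP moments m_1 = E[X] = σ² and m_2 = E[X²] = σ⁴ (1 + c).
m_1 = E[X] = σ² = 9, so m_1² = 81.
m_2 = E[X²] = σ⁴ (1 + c) = 81 · (1 + 0.187500) = 81 · 1.187500 = 96.187500.
(Note m_2 − m_1² simplifies to c · σ⁴ = 0.187500 · 81.)

Var(X) = m_2 − m_1² = 96.187500 − 81 = 15.187500.


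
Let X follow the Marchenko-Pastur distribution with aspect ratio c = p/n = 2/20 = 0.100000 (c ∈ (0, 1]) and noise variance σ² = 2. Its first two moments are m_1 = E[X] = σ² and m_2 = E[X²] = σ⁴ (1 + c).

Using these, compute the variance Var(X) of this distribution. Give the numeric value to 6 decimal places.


m_1 = E[X] = σ² = 2, so m_1² = 4.
m_2 = E[X²] = σ⁴ (1 + c) = 4 · (1 + 0.100000) = 4 · 1.100000 = 4.400000.
(Note m_2 − m_1² simplifies to c · σ⁴ = 0.100000 · 4.)

Var(X) = m_2 − m_1² = 4.400000 − 4 = 0.400000.


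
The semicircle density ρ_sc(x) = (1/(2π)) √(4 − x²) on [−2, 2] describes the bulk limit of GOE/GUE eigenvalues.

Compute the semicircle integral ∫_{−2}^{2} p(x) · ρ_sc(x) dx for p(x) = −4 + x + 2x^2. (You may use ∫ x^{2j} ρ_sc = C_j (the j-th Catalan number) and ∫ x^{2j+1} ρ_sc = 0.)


Write p(x) = Σ a_i x^i, split into monomials and integrate each against ρ_sc separately.
Using ∫ x^{2j} ρ_sc = C_j = (1/(j+1)) C(2j, j) (Catalan numbers) and ∫ x^{2j+1} ρ_sc = 0 (odd monomials vanish by symmetry):
  i = 0 (even): a_0 · C_{0} = -4 · 1 = -4
  i = 1 (odd): ∫ x^1 ρ_sc = 0 (vanishes)
  i = 2 (even): a_2 · C_{1} = 2 · 1 = 2

Summing the contributions: ∫_{−2}^{2} p(x) ρ_sc(x) dx = (-4) + 2 = -2.


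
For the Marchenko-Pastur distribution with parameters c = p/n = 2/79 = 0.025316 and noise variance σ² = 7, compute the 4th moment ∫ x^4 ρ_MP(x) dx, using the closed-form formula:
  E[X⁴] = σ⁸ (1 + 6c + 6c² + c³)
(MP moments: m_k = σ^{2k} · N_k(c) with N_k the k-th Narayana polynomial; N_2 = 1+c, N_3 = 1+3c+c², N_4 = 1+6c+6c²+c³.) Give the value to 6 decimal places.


E[X⁴] = σ⁸ (1 + 6c + 6c² + c³) (fourth MP moment). With σ² = 7 (so σ⁸ = 2401) and c = 2/79 = 0.025316: E[X⁴] = 2401 · (1 + 6·0.025316 + 6·(0.025316)² + (0.025316)³) = 2401 · 1.155760.

So E[X^4] = 2774.980955.


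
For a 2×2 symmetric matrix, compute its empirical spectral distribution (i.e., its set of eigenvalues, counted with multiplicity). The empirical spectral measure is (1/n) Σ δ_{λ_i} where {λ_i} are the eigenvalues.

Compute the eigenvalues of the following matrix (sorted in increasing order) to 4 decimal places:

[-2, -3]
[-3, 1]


Since M is real symmetric, both eigenvalues are real; they are the roots of det(λI − M) = λ² − (tr M) λ + det M.
tr M = -2 + 1 = -1.
det M = (-2)·1 − (-3)² = -2 − 9 = -11.
Characteristic polynomial: λ² + λ − 11 = 0.
Discriminant Δ = (tr M)² − 4·det M = 1 − (-44) = 45; √Δ = 6.708204.
λ = (tr M ± √Δ)/2 = (-1 ± 6.708204)/2, giving (tr M − √Δ)/2 = -3.8541 and (tr M + √Δ)/2 = 2.8541.

Eigenvalues sorted in increasing order: [-3.8541, 2.8541].


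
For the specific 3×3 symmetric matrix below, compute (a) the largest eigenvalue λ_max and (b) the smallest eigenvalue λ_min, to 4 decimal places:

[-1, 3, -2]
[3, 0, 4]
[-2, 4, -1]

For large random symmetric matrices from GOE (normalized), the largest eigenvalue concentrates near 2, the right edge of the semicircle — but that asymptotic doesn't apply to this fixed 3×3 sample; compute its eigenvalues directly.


Since M is real symmetric, all three eigenvalues are real; they are the roots of det(λI − M) = λ³ − (tr M) λ² + s λ − det M, where s is the sum of the principal 2×2 minors.
tr M = -1 + 0 + (-1) = -2.
s = ((-1)·0 − 3²) + ((-1)·(-1) − (-2)²) + (0·(-1) − 4²) = -9 + (-3) + (-16) = -28.
det M (expand along row 1) = (-1)·(-16) − 3·5 + (-2)·12 = -23.
Characteristic polynomial: λ³ + 2λ² − 28λ + 23 = 0.
Substitute λ = y + (tr M)/3 = y − 0.666667 to remove the quadratic term: y³ + p·y + q = 0 with p = s − (tr M)²/3 = -29.333333 and q = −2(tr M)³/27 + (tr M)·s/3 − det M = 42.259259.
Three real roots ⇒ use the trigonometric (Viète) form: r = 2√(−p/3) = 6.253888, φ = arccos(3q/(p·r)) = arccos(-0.691085) = 2.333786 rad.
y_k = r·cos(φ/3 − 2πk/3) for k = 0, 1, 2 gives y = 4.455074, 1.573459, -6.028533.
λ_k = y_k − 0.666667 gives λ = 3.7884, 0.9068, -6.6952 (check: the sum is -2.0000 = tr M).

Hence λ_max = 3.7884 and λ_min = -6.6952.


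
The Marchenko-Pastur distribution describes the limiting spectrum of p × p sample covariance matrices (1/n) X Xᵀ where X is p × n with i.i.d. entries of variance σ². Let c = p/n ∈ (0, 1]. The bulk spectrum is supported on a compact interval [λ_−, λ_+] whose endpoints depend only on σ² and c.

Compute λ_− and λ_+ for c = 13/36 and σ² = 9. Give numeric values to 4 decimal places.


c = 13/36 = 0.361111; √c = 0.600925.
λ_− = σ² (1 − √c)² = 9 · (1 − 0.600925)² = 9 · (0.399075)² = 1.433346.
λ_+ = σ² (1 + √c)² = 9 · (1 + 0.600925)² = 9 · (1.600925)² = 23.066654.

Rounded to 4 decimal places: λ_− ≈ 1.4333, λ_+ ≈ 23.0667.


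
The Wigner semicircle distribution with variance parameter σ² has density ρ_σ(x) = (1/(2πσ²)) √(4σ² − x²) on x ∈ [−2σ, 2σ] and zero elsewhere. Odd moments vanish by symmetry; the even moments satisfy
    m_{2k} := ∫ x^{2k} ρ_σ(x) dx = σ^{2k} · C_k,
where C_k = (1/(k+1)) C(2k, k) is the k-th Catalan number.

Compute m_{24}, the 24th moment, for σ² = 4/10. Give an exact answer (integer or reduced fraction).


By the scaled semicircle moment identity, m_{2k} = σ^{2k} · C_k with k = 12.
C_12 = (1/(k+1)) · C(2k, k) = (1/13) · C(24, 12) = (1/13) · 2704156 = 208012.
σ^{2k} = (σ²)^k = (4/10)^12 = 4096/244140625.

Therefore m_{24} = σ^{24} · C_12 = (4096/244140625) · 208012 = 852017152/244140625.


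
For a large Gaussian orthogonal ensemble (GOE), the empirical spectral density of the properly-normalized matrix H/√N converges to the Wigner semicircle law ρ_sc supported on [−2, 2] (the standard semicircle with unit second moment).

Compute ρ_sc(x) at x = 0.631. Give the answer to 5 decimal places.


ρ_sc(x) = (1/(2π)) √(4 − x²). With x = 0.631:
  4 − x² = 4 − (0.631)² = 4 − 0.398161 = 3.601839.
  √(4 − x²) = 1.897851.
  1/(2π) = 0.159155.
  ρ_sc(0.631) = 0.159155 · 1.897851 = 0.302052.

Rounded to 5 decimal places: ρ_sc(0.631) ≈ 0.30205.


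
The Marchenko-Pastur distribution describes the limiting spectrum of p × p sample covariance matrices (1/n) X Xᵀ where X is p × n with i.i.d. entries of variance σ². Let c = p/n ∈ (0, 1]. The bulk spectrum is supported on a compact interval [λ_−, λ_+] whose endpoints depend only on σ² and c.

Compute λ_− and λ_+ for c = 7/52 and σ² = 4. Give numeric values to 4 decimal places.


c = 7/52 = 0.134615; √c = 0.366900.
λ_− = σ² (1 − √c)² = 4 · (1 − 0.366900)² = 4 · (0.633100)² = 1.603264.
λ_+ = σ² (1 + √c)² = 4 · (1 + 0.366900)² = 4 · (1.366900)² = 7.473659.

Rounded to 4 decimal places: λ_− ≈ 1.6033, λ_+ ≈ 7.4737.


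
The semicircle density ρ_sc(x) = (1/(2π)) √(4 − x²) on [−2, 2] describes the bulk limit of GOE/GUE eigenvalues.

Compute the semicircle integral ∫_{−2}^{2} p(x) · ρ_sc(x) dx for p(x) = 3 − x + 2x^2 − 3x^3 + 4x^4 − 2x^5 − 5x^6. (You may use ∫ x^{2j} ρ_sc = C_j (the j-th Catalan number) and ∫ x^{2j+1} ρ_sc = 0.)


Write p(x) = Σ a_i x^i, split into monomials and integrate each against ρ_sc separately.
Using ∫ x^{2j} ρ_sc = C_j = (1/(j+1)) C(2j, j) (Catalan numbers) and ∫ x^{2j+1} ρ_sc = 0 (odd monomials vanish by symmetry):
  i = 0 (even): a_0 · C_{0} = 3 · 1 = 3
  i = 1 (odd): ∫ x^1 ρ_sc = 0 (vanishes)
  i = 2 (even): a_2 · C_{1} = 2 · 1 = 2
  i = 3 (odd): ∫ x^3 ρ_sc = 0 (vanishes)
  i = 4 (even): a_4 · C_{2} = 4 · 2 = 8
  i = 5 (odd): ∫ x^5 ρ_sc = 0 (vanishes)
  i = 6 (even): a_6 · C_{3} = -5 · 5 = -25

Summing the contributions: ∫_{−2}^{2} p(x) ρ_sc(x) dx = 3 + 2 + 8 + (-25) = -12.


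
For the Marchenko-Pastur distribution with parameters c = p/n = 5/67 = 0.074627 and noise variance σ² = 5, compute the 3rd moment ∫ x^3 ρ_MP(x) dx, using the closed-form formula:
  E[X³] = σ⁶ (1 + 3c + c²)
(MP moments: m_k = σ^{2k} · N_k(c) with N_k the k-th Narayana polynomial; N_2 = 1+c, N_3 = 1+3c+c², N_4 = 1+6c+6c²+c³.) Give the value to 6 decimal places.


E[X³] = σ⁶ (1 + 3c + c²) (third MP moment). With σ² = 5 (so σ⁶ = 125) and c = 5/67 = 0.074627: E[X³] = 125 · (1 + 3·0.074627 + (0.074627)²) = 125 · 1.229450.

So E[X^3] = 153.681221.


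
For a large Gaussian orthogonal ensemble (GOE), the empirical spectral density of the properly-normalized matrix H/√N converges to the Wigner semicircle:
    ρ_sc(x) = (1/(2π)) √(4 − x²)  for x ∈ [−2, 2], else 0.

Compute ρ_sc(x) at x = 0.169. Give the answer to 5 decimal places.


ρ_sc(x) = (1/(2π)) √(4 − x²). With x = 0.169:
  4 − x² = 4 − (0.169)² = 4 − 0.028561 = 3.971439.
  √(4 − x²) = 1.992847.
  1/(2π) = 0.159155.
  ρ_sc(0.169) = 0.159155 · 1.992847 = 0.317171.

Rounded to 5 decimal places: ρ_sc(0.169) ≈ 0.31717.


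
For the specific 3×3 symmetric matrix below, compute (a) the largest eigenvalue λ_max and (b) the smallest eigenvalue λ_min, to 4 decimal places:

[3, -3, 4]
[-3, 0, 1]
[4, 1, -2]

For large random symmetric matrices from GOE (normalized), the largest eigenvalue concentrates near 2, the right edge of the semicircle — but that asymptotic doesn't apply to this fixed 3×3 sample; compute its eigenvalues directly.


Since M is real symmetric, all three eigenvalues are real; they are the roots of det(λI − M) = λ³ − (tr M) λ² + s λ − det M, where s is the sum of the principal 2×2 minors.
tr M = 3 + 0 + (-2) = 1.
s = (3·0 − (-3)²) + (3·(-2) − 4²) + (0·(-2) − 1²) = -9 + (-22) + (-1) = -32.
det M (expand along row 1) = 3·(-1) − (-3)·2 + 4·(-3) = -9.
Characteristic polynomial: λ³ − λ² − 32λ + 9 = 0.
Substitute λ = y + (tr M)/3 = y + 0.333333 to remove the quadratic term: y³ + p·y + q = 0 with p = s − (tr M)²/3 = -32.333333 and q = −2(tr M)³/27 + (tr M)·s/3 − det M = -1.740741.
Three real roots ⇒ use the trigonometric (Viète) form: r = 2√(−p/3) = 6.565905, φ = arccos(3q/(p·r)) = arccos(0.024599) = 1.546195 rad.
y_k = r·cos(φ/3 − 2πk/3) for k = 0, 1, 2 gives y = 5.712971, -0.053842, -5.659128.
λ_k = y_k + 0.333333 gives λ = 6.0463, 0.2795, -5.3258 (check: the sum is 1.0000 = tr M).

Hence λ_max = 6.0463 and λ_min = -5.3258.


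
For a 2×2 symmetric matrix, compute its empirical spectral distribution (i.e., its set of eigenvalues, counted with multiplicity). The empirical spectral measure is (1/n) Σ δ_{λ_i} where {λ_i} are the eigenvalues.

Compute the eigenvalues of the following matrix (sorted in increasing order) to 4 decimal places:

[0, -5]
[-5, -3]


Since M is real symmetric, both eigenvalues are real; they are the roots of det(λI − M) = λ² − (tr M) λ + det M.
tr M = 0 + (-3) = -3.
det M = 0·(-3) − (-5)² = 0 − 25 = -25.
Characteristic polynomial: λ² + 3λ − 25 = 0.
Discriminant Δ = (tr M)² − 4·det M = 9 − (-100) = 109; √Δ = 10.440307.
λ = (tr M ± √Δ)/2 = (-3 ± 10.440307)/2, giving (tr M − √Δ)/2 = -6.7202 and (tr M + √Δ)/2 = 3.7202.

Eigenvalues sorted in increasing order: [-6.7202, 3.7202].


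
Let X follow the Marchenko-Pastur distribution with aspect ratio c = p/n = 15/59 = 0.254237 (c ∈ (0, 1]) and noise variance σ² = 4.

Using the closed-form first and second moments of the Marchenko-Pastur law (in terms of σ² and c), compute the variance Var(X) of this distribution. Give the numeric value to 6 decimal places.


Recall the MP moments m_1 = E[X] = σ² and m_2 = E[X²] = σ⁴ (1 + c).
m_1 = E[X] = σ² = 4, so m_1² = 16.
m_2 = E[X²] = σ⁴ (1 + c) = 16 · (1 + 0.254237) = 16 · 1.254237 = 20.067797.
(Note m_2 − m_1² simplifies to c · σ⁴ = 0.254237 · 16.)

Var(X) = m_2 − m_1² = 20.067797 − 16 = 4.067797.


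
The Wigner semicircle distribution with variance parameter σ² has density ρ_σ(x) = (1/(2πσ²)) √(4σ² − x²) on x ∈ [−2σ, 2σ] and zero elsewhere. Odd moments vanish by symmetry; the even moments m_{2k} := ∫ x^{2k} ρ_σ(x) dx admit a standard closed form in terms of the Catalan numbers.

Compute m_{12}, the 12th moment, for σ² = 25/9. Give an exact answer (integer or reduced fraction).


By the scaled semicircle moment identity, m_{2k} = σ^{2k} · C_k with k = 6.
C_6 = (1/(k+1)) · C(2k, k) = (1/7) · C(12, 6) = (1/7) · 924 = 132.
σ^{2k} = (σ²)^k = (25/9)^6 = 244140625/531441.

Therefore m_{12} = σ^{12} · C_6 = (244140625/531441) · 132 = 10742187500/177147.


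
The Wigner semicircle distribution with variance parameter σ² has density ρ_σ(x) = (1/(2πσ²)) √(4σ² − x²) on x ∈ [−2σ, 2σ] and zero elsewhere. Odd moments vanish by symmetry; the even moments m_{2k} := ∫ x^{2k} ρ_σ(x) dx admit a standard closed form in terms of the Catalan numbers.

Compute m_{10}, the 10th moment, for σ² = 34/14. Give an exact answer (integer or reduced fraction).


By the scaled semicircle moment identity, m_{2k} = σ^{2k} · C_k with k = 5.
C_5 = (1/(k+1)) · C(2k, k) = (1/6) · C(10, 5) = (1/6) · 252 = 42.
σ^{2k} = (σ²)^k = (34/14)^5 = 1419857/16807.

Therefore m_{10} = σ^{10} · C_5 = (1419857/16807) · 42 = 8519142/2401.


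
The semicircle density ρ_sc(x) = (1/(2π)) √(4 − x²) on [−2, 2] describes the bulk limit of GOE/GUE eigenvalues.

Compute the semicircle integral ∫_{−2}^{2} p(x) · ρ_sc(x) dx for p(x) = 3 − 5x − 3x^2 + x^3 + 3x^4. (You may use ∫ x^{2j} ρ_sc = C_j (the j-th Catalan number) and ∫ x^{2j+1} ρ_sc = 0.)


Write p(x) = Σ a_i x^i, split into monomials and integrate each against ρ_sc separately.
Using ∫ x^{2j} ρ_sc = C_j = (1/(j+1)) C(2j, j) (Catalan numbers) and ∫ x^{2j+1} ρ_sc = 0 (odd monomials vanish by symmetry):
  i = 0 (even): a_0 · C_{0} = 3 · 1 = 3
  i = 1 (odd): ∫ x^1 ρ_sc = 0 (vanishes)
  i = 2 (even): a_2 · C_{1} = -3 · 1 = -3
  i = 3 (odd): ∫ x^3 ρ_sc = 0 (vanishes)
  i = 4 (even): a_4 · C_{2} = 3 · 2 = 6

Summing the contributions: ∫_{−2}^{2} p(x) ρ_sc(x) dx = 3 + (-3) + 6 = 6.


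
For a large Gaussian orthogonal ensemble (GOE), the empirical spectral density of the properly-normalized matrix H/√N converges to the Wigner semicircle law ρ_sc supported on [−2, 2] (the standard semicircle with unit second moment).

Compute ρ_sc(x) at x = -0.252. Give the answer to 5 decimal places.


ρ_sc(x) = (1/(2π)) √(4 − x²). With x = -0.252:
  4 − x² = 4 − (-0.252)² = 4 − 0.063504 = 3.936496.
  √(4 − x²) = 1.984060.
  1/(2π) = 0.159155.
  ρ_sc(-0.252) = 0.159155 · 1.984060 = 0.315773.

Rounded to 5 decimal places: ρ_sc(-0.252) ≈ 0.31577.


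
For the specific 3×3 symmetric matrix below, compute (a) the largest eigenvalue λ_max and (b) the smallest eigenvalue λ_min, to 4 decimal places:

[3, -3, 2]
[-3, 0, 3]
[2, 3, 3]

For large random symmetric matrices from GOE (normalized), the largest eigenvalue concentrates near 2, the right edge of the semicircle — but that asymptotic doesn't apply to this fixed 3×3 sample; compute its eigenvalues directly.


Since M is real symmetric, all three eigenvalues are real; they are the roots of det(λI − M) = λ³ − (tr M) λ² + s λ − det M, where s is the sum of the principal 2×2 minors.
tr M = 3 + 0 + 3 = 6.
s = (3·0 − (-3)²) + (3·3 − 2²) + (0·3 − 3²) = -9 + 5 + (-9) = -13.
det M (expand along row 1) = 3·(-9) − (-3)·(-15) + 2·(-9) = -90.
Characteristic polynomial: λ³ − 6λ² − 13λ + 90 = 0.
Substitute λ = y + (tr M)/3 = y + 2.000000 to remove the quadratic term: y³ + p·y + q = 0 with p = s − (tr M)²/3 = -25.000000 and q = −2(tr M)³/27 + (tr M)·s/3 − det M = 48.000000.
Three real roots ⇒ use the trigonometric (Viète) form: r = 2√(−p/3) = 5.773503, φ = arccos(3q/(p·r)) = arccos(-0.997661) = 3.073187 rad.
y_k = r·cos(φ/3 − 2πk/3) for k = 0, 1, 2 gives y = 3.000000, 2.772002, -5.772002.
λ_k = y_k + 2.000000 gives λ = 5.0000, 4.7720, -3.7720 (check: the sum is 6.0000 = tr M).

Hence λ_max = 5.0000 and λ_min = -3.7720.


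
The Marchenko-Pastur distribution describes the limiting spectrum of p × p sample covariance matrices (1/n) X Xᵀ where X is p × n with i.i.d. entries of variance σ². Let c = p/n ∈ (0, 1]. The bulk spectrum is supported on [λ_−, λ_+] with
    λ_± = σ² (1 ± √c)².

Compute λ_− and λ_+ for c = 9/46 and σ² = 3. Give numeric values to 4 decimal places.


c = 9/46 = 0.195652; √c = 0.442326.
λ_− = σ² (1 − √c)² = 3 · (1 − 0.442326)² = 3 · (0.557674)² = 0.933001.
λ_+ = σ² (1 + √c)² = 3 · (1 + 0.442326)² = 3 · (1.442326)² = 6.240912.

Rounded to 4 decimal places: λ_− ≈ 0.9330, λ_+ ≈ 6.2409.


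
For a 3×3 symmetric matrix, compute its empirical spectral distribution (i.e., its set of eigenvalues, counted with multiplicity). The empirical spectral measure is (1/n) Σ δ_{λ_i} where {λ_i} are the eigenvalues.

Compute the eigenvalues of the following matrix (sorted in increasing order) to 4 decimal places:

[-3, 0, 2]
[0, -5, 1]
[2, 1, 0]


Since M is real symmetric, all three eigenvalues are real; they are the roots of det(λI − M) = λ³ − (tr M) λ² + s λ − det M, where s is the sum of the principal 2×2 minors.
tr M = -3 + (-5) + 0 = -8.
s = ((-3)·(-5) − 0²) + ((-3)·0 − 2²) + ((-5)·0 − 1²) = 15 + (-4) + (-1) = 10.
det M (expand along row 1) = (-3)·(-1) − 0·(-2) + 2·10 = 23.
Characteristic polynomial: λ³ + 8λ² + 10λ − 23 = 0.
Substitute λ = y + (tr M)/3 = y − 2.666667 to remove the quadratic term: y³ + p·y + q = 0 with p = s − (tr M)²/3 = -11.333333 and q = −2(tr M)³/27 + (tr M)·s/3 − det M = -11.740741.
Three real roots ⇒ use the trigonometric (Viète) form: r = 2√(−p/3) = 3.887301, φ = arccos(3q/(p·r)) = arccos(0.799486) = 0.644357 rad.
y_k = r·cos(φ/3 − 2πk/3) for k = 0, 1, 2 gives y = 3.797979, -1.181460, -2.616519.
λ_k = y_k − 2.666667 gives λ = 1.1313, -3.8481, -5.2832 (check: the sum is -8.0000 = tr M).

Eigenvalues sorted in increasing order: [-5.2832, -3.8481, 1.1313].


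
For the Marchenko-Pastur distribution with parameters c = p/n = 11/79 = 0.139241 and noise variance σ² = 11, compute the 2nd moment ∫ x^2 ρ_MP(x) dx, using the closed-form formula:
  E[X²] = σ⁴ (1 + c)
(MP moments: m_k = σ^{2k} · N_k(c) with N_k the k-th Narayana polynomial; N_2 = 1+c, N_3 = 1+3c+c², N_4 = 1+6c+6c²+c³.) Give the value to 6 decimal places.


E[X²] = σ⁴ (1 + c) (second MP moment). With σ² = 11 (so σ⁴ = 121) and c = 11/79 = 0.139241: E[X²] = 121 · (1 + 0.139241) = 121 · 1.139241.

So E[X^2] = 137.848101.


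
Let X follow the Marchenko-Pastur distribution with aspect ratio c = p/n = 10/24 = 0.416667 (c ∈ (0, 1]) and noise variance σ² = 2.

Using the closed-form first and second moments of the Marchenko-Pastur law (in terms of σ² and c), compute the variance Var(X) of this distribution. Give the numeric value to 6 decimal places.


Recall the MP moments m_1 = E[X] = σ² and m_2 = E[X²] = σ⁴ (1 + c).
m_1 = E[X] = σ² = 2, so m_1² = 4.
m_2 = E[X²] = σ⁴ (1 + c) = 4 · (1 + 0.416667) = 4 · 1.416667 = 5.666667.
(Note m_2 − m_1² simplifies to c · σ⁴ = 0.416667 · 4.)

Var(X) = m_2 − m_1² = 5.666667 − 4 = 1.666667.


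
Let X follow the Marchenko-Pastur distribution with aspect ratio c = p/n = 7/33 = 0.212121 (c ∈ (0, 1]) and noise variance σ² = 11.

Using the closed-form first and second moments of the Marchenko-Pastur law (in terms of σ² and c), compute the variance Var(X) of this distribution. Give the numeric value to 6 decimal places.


Recall the MP moments m_1 = E[X] = σ² and m_2 = E[X²] = σ⁴ (1 + c).
m_1 = E[X] = σ² = 11, so m_1² = 121.
m_2 = E[X²] = σ⁴ (1 + c) = 121 · (1 + 0.212121) = 121 · 1.212121 = 146.666667.
(Note m_2 − m_1² simplifies to c · σ⁴ = 0.212121 · 121.)

Var(X) = m_2 − m_1² = 146.666667 − 121 = 25.666667.


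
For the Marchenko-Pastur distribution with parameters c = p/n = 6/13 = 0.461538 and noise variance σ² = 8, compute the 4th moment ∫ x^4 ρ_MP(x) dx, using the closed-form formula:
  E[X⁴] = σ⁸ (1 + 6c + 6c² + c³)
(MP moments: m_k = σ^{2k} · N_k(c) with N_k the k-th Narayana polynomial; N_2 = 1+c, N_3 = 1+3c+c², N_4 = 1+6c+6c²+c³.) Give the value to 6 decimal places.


E[X⁴] = σ⁸ (1 + 6c + 6c² + c³) (fourth MP moment). With σ² = 8 (so σ⁸ = 4096) and c = 6/13 = 0.461538: E[X⁴] = 4096 · (1 + 6·0.461538 + 6·(0.461538)² + (0.461538)³) = 4096 · 5.145653.

So E[X^4] = 21076.595357.


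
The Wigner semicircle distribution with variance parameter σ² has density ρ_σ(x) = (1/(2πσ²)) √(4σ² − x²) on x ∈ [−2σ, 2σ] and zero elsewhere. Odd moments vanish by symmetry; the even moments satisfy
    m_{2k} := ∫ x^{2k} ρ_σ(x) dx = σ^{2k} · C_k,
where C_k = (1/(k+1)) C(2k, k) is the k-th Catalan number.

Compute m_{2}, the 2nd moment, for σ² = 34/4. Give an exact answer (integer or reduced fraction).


By the scaled semicircle moment identity, m_{2k} = σ^{2k} · C_k with k = 1.
C_1 = (1/(k+1)) · C(2k, k) = (1/2) · C(2, 1) = (1/2) · 2 = 1.
σ^{2k} = (σ²)^k = (34/4)^1 = 17/2.

Therefore m_{2} = σ^{2} · C_1 = (17/2) · 1 = 17/2.


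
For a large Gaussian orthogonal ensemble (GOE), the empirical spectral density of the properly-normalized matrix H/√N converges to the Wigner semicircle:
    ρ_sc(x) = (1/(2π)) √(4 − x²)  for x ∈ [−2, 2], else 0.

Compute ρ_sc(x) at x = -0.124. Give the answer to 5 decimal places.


ρ_sc(x) = (1/(2π)) √(4 − x²). With x = -0.124:
  4 − x² = 4 − (-0.124)² = 4 − 0.015376 = 3.984624.
  √(4 − x²) = 1.996152.
  1/(2π) = 0.159155.
  ρ_sc(-0.124) = 0.159155 · 1.996152 = 0.317698.

Rounded to 5 decimal places: ρ_sc(-0.124) ≈ 0.31770.
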